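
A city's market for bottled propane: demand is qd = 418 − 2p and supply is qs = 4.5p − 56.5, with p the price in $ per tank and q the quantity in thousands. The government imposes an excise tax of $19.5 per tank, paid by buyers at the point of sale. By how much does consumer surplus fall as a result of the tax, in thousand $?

Before the tax: set 418 − 2p = 4.5p − 56.5 → p* = $73, q* = 272.
With the tax collected from buyers, demand (in seller-price terms) shifts: qd = 418 − 2(p + 19.5).
Solving gives q = 245 with buyers paying $86.5 and sellers receiving $67 (the $19.5 wedge).
ΔCS is the trapezoid between Q = 245 and Q = 272 of height $13.5: ½ · (272 + 245) · 13.5 = $3489.75.

Consumer surplus falls by $3489.75 thousand.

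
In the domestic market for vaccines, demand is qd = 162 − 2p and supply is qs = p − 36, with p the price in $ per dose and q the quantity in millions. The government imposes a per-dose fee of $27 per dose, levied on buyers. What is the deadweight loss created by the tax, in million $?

Deadweight loss = $243 million.

Without the tax, 162 − 2p = p − 36 gives 3p = 198, so p* = $66 and q* = 30.
With the tax collected from buyers, demand (in seller-price terms) shifts: qd = 162 − 2(p + 27).
New equilibrium: buyers pay $75, producers receive $48, q = 12. (Wedge: pb − ps = 27.)
Quantity falls by |ΔQ| = |30 − 12| = 18.
DWL = ½ · t · |ΔQ| = ½ · 27 · 18 = $243.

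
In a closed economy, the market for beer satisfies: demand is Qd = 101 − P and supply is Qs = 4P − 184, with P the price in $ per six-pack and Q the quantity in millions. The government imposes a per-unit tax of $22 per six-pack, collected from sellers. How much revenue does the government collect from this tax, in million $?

Without the tax, 101 − P = 4P − 184 gives 5P = 285, so P* = $57 and Q* = 44.
With the tax collected from sellers, supply shifts: Qs = 4(P − 22) − 184.
New equilibrium: buyers pay $74.6, sellers receive $52.6, Q = 26.4. (Wedge: Pb − Ps = 22.)
Revenue = t · Q = 22 · 26.4 = $580.8.

Tax revenue = $580.8 million.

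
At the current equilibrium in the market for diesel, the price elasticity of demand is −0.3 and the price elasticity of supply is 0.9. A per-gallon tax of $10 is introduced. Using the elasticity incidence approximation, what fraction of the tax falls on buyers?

Incidence ratio: buyers' share ≈ εs / (εs + |εd|) = 0.9 / (0.9 + 0.3) = 0.75.
Supply is the more elastic side, so buyers bear the larger share.

Buyers' share ≈ 0.75.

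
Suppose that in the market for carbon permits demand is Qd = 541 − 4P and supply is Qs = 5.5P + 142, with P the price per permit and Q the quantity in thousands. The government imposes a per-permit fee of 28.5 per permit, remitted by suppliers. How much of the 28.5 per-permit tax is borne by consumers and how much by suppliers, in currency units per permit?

Consumers bear 16.5 per permit; suppliers bear 12 per permit.

Before the tax: set 541 − 4P = 5.5P + 142 → P* = 42, Q* = 373.
With the tax collected from suppliers, supply shifts: Qs = 5.5(P − 28.5) + 142.
Solving gives Q = 307 with consumers paying 58.5 and suppliers receiving 30 (the 28.5 wedge).
Burden on consumers: 16.5; on suppliers: 12. (They sum to 28.5.)
The less price-elastic side of the market bears the larger share of a per-unit tax.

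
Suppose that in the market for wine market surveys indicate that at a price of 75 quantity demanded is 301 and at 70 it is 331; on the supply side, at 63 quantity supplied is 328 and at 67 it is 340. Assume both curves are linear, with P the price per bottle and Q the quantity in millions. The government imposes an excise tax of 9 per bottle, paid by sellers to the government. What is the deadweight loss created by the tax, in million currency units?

Demand slope: (331 − 301)/(70 − 75) = -6, so Qd = 751 − 6P.
Supply slope: (340 − 328)/(67 − 63) = 3, so Qs = 3P + 139.
Without the tax, 751 − 6P = 3P + 139 gives 9P = 612, so P* = 68 and Q* = 343.
With the tax collected from sellers, supply shifts: Qs = 3(P − 9) + 139.
New equilibrium: consumers pay 71, sellers receive 62, Q = 325. (Wedge: Pb − Ps = 9.)
Quantity falls by |ΔQ| = |343 − 325| = 18.
DWL = ½ · t · |ΔQ| = ½ · 9 · 18 = 81.

Deadweight loss = 81 million.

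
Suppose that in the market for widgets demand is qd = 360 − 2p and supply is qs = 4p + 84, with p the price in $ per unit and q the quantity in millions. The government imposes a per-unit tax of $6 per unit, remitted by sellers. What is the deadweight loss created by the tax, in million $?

Deadweight loss = $24 million.

Without the tax, 360 − 2p = 4p + 84 gives 6p = 276, so p* = $46 and q* = 268.
With the tax collected from sellers, supply shifts: qs = 4(p − 6) + 84.
New equilibrium: consumers pay $50, sellers receive $44, q = 260. (Wedge: pb − ps = 6.)
Quantity falls by |ΔQ| = |268 − 260| = 8.
DWL = ½ · t · |ΔQ| = ½ · 6 · 8 = $24.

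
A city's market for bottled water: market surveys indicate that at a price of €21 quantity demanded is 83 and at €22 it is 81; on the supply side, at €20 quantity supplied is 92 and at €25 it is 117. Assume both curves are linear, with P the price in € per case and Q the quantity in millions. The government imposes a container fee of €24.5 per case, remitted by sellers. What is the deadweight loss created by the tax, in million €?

Demand slope: (81 − 83)/(22 − 21) = -2, so Qd = 125 − 2P.
Supply slope: (117 − 92)/(25 − 20) = 5, so Qs = 5P − 8.
Before the tax: set 125 − 2P = 5P − 8 → P* = €19, Q* = 87.
With the tax collected from sellers, supply shifts: Qs = 5(P − 24.5) − 8.
Solving gives Q = 52 with buyers paying €36.5 and sellers receiving €12 (the €24.5 wedge).
Quantity falls by |ΔQ| = |87 − 52| = 35.
DWL = ½ · t · |ΔQ| = ½ · 24.5 · 35 = €428.75.

Deadweight loss = €428.75 million.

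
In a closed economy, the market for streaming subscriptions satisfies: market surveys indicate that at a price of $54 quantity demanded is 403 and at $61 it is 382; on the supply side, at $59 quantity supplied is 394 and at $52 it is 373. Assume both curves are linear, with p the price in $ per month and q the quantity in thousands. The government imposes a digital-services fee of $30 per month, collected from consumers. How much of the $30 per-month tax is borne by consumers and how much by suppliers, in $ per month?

Demand slope: (382 − 403)/(61 − 54) = -3, so qd = 565 − 3p.
Supply slope: (373 − 394)/(52 − 59) = 3, so qs = 3p + 217.
Before the tax: set 565 − 3p = 3p + 217 → p* = $58, q* = 391.
With the tax collected from consumers, demand (in seller-price terms) shifts: qd = 565 − 3(p + 30).
Solving gives q = 346 with consumers paying $73 and suppliers receiving $43 (the $30 wedge).
Burden on consumers: $15; on suppliers: $15. (They sum to $30.)
The less price-elastic side of the market bears the larger share of a per-unit tax.

Consumers bear $15 per month; suppliers bear $15 per month.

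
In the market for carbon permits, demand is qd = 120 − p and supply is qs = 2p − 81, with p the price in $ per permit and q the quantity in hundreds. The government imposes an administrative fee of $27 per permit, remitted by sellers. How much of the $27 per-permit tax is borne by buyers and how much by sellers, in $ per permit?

Buyers bear $18 per permit; sellers bear $9 per permit.

Without the tax, 120 − p = 2p − 81 gives 3p = 201, so p* = $67 and q* = 53.
With the tax collected from sellers, supply shifts: qs = 2(p − 27) − 81.
Solving gives q = 35 with buyers paying $85 and sellers receiving $58 (the $27 wedge).
Burden on buyers: $18; on sellers: $9. (They sum to $27.)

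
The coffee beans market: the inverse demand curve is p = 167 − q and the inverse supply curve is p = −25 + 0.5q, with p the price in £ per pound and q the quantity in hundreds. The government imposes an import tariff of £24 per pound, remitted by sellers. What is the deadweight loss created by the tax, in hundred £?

Deadweight loss = £192 hundred.

Rewrite in direct form: qd = 167 − p and qs = 2p + 50.
Without the tax, 167 − p = 2p + 50 gives 3p = 117, so p* = £39 and q* = 128.
With the tax collected from sellers, supply shifts: qs = 2(p − 24) + 50.
Solving gives q = 112 with buyers paying £55 and sellers receiving £31 (the £24 wedge).
Quantity falls by |ΔQ| = |128 − 112| = 16.
DWL = ½ · t · |ΔQ| = ½ · 24 · 16 = £192.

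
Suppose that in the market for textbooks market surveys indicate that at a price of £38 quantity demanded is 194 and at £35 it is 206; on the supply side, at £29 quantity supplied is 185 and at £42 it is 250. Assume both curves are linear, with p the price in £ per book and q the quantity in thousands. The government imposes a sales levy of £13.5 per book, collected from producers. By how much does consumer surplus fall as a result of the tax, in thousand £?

Consumer surplus falls by £1462.5 thousand.

Demand slope: (206 − 194)/(35 − 38) = -4, so qd = 346 − 4p.
Supply slope: (250 − 185)/(42 − 29) = 5, so qs = 5p + 40.
Before the tax: set 346 − 4p = 5p + 40 → p* = £34, q* = 210.
With the tax collected from producers, supply shifts: qs = 5(p − 13.5) + 40.
Solving gives q = 180 with consumers paying £41.5 and producers receiving £28 (the £13.5 wedge).
ΔCS is the trapezoid between Q = 180 and Q = 210 of height £7.5: ½ · (210 + 180) · 7.5 = £1462.5.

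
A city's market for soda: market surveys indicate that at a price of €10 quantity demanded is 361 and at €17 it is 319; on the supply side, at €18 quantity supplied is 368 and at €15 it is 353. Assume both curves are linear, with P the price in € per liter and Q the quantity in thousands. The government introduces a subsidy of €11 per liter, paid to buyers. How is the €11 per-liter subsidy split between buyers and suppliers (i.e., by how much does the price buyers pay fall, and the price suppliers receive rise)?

Demand slope: (319 − 361)/(17 − 10) = -6, so Qd = 421 − 6P.
Supply slope: (353 − 368)/(15 − 18) = 5, so Qs = 5P + 278.
Before the subsidy: set 421 − 6P = 5P + 278 → P* = €13, Q* = 343.
With a per-unit subsidy paid to buyers, each effectively pays P − 11, so demand becomes Qd = 421 − 6(P − 11).
New equilibrium: buyers pay €8, suppliers receive €19, Q = 373. (Wedge: Pb − Ps = −11.)
Gain to buyers: €5; to suppliers: €6. (They sum to €11.)

Buyers gain €5 per liter; suppliers gain €6 per liter.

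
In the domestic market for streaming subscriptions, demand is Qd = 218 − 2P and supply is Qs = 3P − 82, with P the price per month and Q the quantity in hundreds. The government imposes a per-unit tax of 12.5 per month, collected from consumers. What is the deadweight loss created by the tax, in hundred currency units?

Before the tax: set 218 − 2P = 3P − 82 → P* = 60, Q* = 98.
With the tax collected from consumers, demand (in seller-price terms) shifts: Qd = 218 − 2(P + 12.5).
New equilibrium: consumers pay 67.5, producers receive 55, Q = 83. (Wedge: Pb − Ps = 12.5.)
Quantity falls by |ΔQ| = |98 − 83| = 15.
DWL = ½ · t · |ΔQ| = ½ · 12.5 · 15 = 93.75.

Deadweight loss = 93.75 hundred.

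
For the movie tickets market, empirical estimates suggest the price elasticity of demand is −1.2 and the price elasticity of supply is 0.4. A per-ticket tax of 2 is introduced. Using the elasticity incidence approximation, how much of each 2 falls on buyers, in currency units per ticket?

Buyers bear ≈ 0.5 per ticket.

Incidence ratio: buyers' share ≈ εs / (εs + |εd|) = 0.4 / (0.4 + 1.2) = 0.25.
So buyers bear ≈ 0.25 × 2 = 0.5; suppliers bear 1.5.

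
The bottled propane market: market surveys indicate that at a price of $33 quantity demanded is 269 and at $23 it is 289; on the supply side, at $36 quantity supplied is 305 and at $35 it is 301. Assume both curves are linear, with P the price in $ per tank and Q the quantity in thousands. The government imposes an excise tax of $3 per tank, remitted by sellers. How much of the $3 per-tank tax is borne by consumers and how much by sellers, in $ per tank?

Consumers bear $2 per tank; sellers bear $1 per tank.

Demand slope: (289 − 269)/(23 − 33) = -2, so Qd = 335 − 2P.
Supply slope: (301 − 305)/(35 − 36) = 4, so Qs = 4P + 161.
Without the tax, 335 − 2P = 4P + 161 gives 6P = 174, so P* = $29 and Q* = 277.
With the tax collected from sellers, supply shifts: Qs = 4(P − 3) + 161.
New equilibrium: consumers pay $31, sellers receive $28, Q = 273. (Wedge: Pb − Ps = 3.)
Burden on consumers: $2; on sellers: $1. (They sum to $3.)
The less price-elastic side of the market bears the larger share of a per-unit tax.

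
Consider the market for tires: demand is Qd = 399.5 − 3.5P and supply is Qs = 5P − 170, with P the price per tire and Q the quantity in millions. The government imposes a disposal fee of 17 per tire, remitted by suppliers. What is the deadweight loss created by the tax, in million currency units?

Without the tax, 399.5 − 3.5P = 5P − 170 gives 8.5P = 569.5, so P* = 67 and Q* = 165.
With the tax collected from suppliers, supply shifts: Qs = 5(P − 17) − 170.
Solving gives Q = 130 with buyers paying 77 and suppliers receiving 60 (the 17 wedge).
Quantity falls by |ΔQ| = |165 − 130| = 35.
DWL = ½ · t · |ΔQ| = ½ · 17 · 35 = 297.5.

Deadweight loss = 297.5 million.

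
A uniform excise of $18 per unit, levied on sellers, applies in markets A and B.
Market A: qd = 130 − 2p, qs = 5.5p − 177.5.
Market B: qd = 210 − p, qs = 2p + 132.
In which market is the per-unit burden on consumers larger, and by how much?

Market A: pre-tax p* = $41, q* = 48; post-tax q = 21.6; per-unit burden on consumers = $13.2.
Market B: pre-tax p* = $26, q* = 184; post-tax q = 172; per-unit burden on consumers = $12.
Difference: $13.2 vs $12 → market A is larger by $1.2.

Market A, by $1.2.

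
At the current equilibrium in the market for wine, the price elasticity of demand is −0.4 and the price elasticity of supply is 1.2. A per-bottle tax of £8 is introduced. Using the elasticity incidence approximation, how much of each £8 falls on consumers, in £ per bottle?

Incidence ratio: consumers' share ≈ εs / (εs + |εd|) = 1.2 / (1.2 + 0.4) = 0.75.
So consumers bear ≈ 0.75 × £8 = £6; sellers bear £2.

Consumers bear ≈ £6 per bottle.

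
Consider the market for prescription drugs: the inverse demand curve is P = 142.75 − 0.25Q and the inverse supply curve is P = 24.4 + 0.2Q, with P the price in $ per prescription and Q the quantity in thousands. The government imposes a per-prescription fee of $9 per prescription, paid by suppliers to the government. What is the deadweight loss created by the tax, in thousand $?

Deadweight loss = $90 thousand.

Inverting to Q(P) form: Qd = 571 − 4P; Qs = 5P − 122.
Before the tax: set 571 − 4P = 5P − 122 → P* = $77, Q* = 263.
With the tax collected from suppliers, supply shifts: Qs = 5(P − 9) − 122.
New equilibrium: buyers pay $82, suppliers receive $73, Q = 243. (Wedge: Pb − Ps = 9.)
Quantity falls by |ΔQ| = |263 − 243| = 20.
DWL = ½ · t · |ΔQ| = ½ · 9 · 20 = $90.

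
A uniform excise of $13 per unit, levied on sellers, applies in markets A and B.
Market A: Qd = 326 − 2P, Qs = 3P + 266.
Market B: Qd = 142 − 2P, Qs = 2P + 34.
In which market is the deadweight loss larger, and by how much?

Market A: pre-tax P* = $12, Q* = 302; post-tax Q = 286.4; deadweight loss = $101.4.
Market B: pre-tax P* = $27, Q* = 88; post-tax Q = 75; deadweight loss = $84.5.
Difference: $101.4 vs $84.5 → market A is larger by $16.9.

Market A, by $16.9.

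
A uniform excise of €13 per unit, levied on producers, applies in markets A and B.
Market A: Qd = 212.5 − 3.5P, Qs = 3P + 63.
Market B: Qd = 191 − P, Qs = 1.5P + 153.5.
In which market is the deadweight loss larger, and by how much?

Market A: pre-tax P* = €23, Q* = 132; post-tax Q = 111; deadweight loss = €136.5.
Market B: pre-tax P* = €15, Q* = 176; post-tax Q = 168.2; deadweight loss = €50.7.
Difference: €136.5 vs €50.7 → market A is larger by €85.8.

Market A, by €85.8.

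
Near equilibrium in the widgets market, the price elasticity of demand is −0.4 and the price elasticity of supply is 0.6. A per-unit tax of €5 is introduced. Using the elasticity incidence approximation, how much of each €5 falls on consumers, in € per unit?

Incidence ratio: consumers' share ≈ εs / (εs + |εd|) = 0.6 / (0.6 + 0.4) = 0.6.
So consumers bear ≈ 0.6 × €5 = €3; producers bear €2.

Consumers bear ≈ €3 per unit.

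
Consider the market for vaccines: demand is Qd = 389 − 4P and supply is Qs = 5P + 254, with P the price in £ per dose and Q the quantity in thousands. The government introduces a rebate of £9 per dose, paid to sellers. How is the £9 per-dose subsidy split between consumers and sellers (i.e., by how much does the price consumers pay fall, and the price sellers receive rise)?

Consumers gain £5 per dose; sellers gain £4 per dose.

Before the subsidy: set 389 − 4P = 5P + 254 → P* = £15, Q* = 329.
With a per-unit subsidy paid to sellers, each receives P + 9 per unit sold, so supply becomes Qs = 5(P + 9) + 254.
New equilibrium: consumers pay £10, sellers receive £19, Q = 349. (Wedge: Pb − Ps = −9.)
Gain to consumers: £5; to sellers: £4. (They sum to £9.)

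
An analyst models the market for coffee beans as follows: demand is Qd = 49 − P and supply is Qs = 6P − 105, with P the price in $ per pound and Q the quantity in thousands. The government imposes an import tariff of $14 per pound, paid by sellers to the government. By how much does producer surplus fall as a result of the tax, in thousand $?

Before the tax: set 49 − P = 6P − 105 → P* = $22, Q* = 27.
With the tax collected from sellers, supply shifts: Qs = 6(P − 14) − 105.
Solving gives Q = 15 with buyers paying $34 and sellers receiving $20 (the $14 wedge).
ΔPS is the trapezoid between Q = 15 and Q = 27 of height $2: ½ · (27 + 15) · 2 = $42.

Producer surplus falls by $42 thousand.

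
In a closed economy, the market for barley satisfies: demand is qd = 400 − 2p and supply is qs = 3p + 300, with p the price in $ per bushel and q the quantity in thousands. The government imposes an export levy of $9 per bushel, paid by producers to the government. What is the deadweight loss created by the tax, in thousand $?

Deadweight loss = $48.6 thousand.

Before the tax: set 400 − 2p = 3p + 300 → p* = $20, q* = 360.
With the tax collected from producers, supply shifts: qs = 3(p − 9) + 300.
Solving gives q = 349.2 with buyers paying $25.4 and producers receiving $16.4 (the $9 wedge).
Quantity falls by |ΔQ| = |360 − 349.2| = 10.8.
DWL = ½ · t · |ΔQ| = ½ · 9 · 10.8 = $48.6.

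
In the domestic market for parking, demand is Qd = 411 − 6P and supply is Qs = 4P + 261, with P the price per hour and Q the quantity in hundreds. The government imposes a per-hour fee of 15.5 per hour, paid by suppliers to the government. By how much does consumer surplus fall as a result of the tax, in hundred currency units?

Before the tax: set 411 − 6P = 4P + 261 → P* = 15, Q* = 321.
With the tax collected from suppliers, supply shifts: Qs = 4(P − 15.5) + 261.
New equilibrium: buyers pay 21.2, suppliers receive 5.7, Q = 283.8. (Wedge: Pb − Ps = 15.5.)
ΔCS is the trapezoid between Q = 283.8 and Q = 321 of height 6.2: ½ · (321 + 283.8) · 6.2 = 1874.88.

Consumer surplus falls by 1874.88 hundred.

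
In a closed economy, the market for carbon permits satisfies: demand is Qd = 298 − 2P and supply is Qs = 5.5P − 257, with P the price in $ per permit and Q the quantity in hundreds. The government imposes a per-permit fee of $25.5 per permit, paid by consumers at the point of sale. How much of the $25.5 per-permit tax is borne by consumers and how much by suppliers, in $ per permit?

Consumers bear $18.7 per permit; suppliers bear $6.8 per permit.

Without the tax, 298 − 2P = 5.5P − 257 gives 7.5P = 555, so P* = $74 and Q* = 150.
With the tax collected from consumers, demand (in seller-price terms) shifts: Qd = 298 − 2(P + 25.5).
New equilibrium: consumers pay $92.7, suppliers receive $67.2, Q = 112.6. (Wedge: Pb − Ps = 25.5.)
Burden on consumers: $18.7; on suppliers: $6.8. (They sum to $25.5.)
The less price-elastic side of the market bears the larger share of a per-unit tax.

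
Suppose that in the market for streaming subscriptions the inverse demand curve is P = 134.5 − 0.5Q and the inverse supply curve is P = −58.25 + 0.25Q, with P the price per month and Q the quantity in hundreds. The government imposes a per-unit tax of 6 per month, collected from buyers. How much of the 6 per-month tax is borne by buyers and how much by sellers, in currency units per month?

Buyers bear 4 per month; sellers bear 2 per month.

Inverting to Q(P) form: Qd = 269 − 2P; Qs = 4P + 233.
Before the tax: set 269 − 2P = 4P + 233 → P* = 6, Q* = 257.
With the tax collected from buyers, demand (in seller-price terms) shifts: Qd = 269 − 2(P + 6).
Solving gives Q = 249 with buyers paying 10 and sellers receiving 4 (the 6 wedge).
Burden on buyers: 4; on sellers: 2. (They sum to 6.)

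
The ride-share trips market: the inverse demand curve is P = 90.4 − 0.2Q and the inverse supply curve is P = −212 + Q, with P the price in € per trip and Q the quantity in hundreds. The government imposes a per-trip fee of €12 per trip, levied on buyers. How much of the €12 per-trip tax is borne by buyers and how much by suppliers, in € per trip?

Rewrite in direct form: Qd = 452 − 5P and Qs = P + 212.
Without the tax, 452 − 5P = P + 212 gives 6P = 240, so P* = €40 and Q* = 252.
With the tax collected from buyers, demand (in seller-price terms) shifts: Qd = 452 − 5(P + 12).
Solving gives Q = 242 with buyers paying €42 and suppliers receiving €30 (the €12 wedge).
Burden on buyers: €2; on suppliers: €10. (They sum to €12.)
The less price-elastic side of the market bears the larger share of a per-unit tax.

Buyers bear €2 per trip; suppliers bear €10 per trip.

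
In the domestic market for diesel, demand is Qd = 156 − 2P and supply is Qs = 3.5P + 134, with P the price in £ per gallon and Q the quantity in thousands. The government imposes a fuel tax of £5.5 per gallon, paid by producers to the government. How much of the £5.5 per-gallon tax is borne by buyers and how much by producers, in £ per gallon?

Without the tax, 156 − 2P = 3.5P + 134 gives 5.5P = 22, so P* = £4 and Q* = 148.
With the tax collected from producers, supply shifts: Qs = 3.5(P − 5.5) + 134.
New equilibrium: buyers pay £7.5, producers receive £2, Q = 141. (Wedge: Pb − Ps = 5.5.)
Burden on buyers: £3.5; on producers: £2. (They sum to £5.5.)
The less price-elastic side of the market bears the larger share of a per-unit tax.

Buyers bear £3.5 per gallon; producers bear £2 per gallon.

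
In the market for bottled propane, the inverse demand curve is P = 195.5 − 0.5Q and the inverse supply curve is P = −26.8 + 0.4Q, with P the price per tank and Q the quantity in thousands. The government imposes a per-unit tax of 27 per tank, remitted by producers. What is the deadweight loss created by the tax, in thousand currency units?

Deadweight loss = 405 thousand.

Rewrite in direct form: Qd = 391 − 2P and Qs = 2.5P + 67.
Without the tax, 391 − 2P = 2.5P + 67 gives 4.5P = 324, so P* = 72 and Q* = 247.
With the tax collected from producers, supply shifts: Qs = 2.5(P − 27) + 67.
Solving gives Q = 217 with buyers paying 87 and producers receiving 60 (the 27 wedge).
Quantity falls by |ΔQ| = |247 − 217| = 30.
DWL = ½ · t · |ΔQ| = ½ · 27 · 30 = 405.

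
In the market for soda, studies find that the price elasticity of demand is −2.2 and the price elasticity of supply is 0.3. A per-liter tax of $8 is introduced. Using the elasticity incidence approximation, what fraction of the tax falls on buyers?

Buyers' share ≈ 0.12.

Incidence ratio: buyers' share ≈ εs / (εs + |εd|) = 0.3 / (0.3 + 2.2) = 0.12.
Supply is the less elastic side, so buyers bear the smaller share.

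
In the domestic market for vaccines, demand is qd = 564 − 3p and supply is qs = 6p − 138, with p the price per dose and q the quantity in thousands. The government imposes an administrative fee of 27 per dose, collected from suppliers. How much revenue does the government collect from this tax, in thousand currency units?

Tax revenue = 7452 thousand.

Before the tax: set 564 − 3p = 6p − 138 → p* = 78, q* = 330.
With the tax collected from suppliers, supply shifts: qs = 6(p − 27) − 138.
New equilibrium: buyers pay 96, suppliers receive 69, q = 276. (Wedge: pb − ps = 27.)
Revenue = t · Q = 27 · 276 = 7452.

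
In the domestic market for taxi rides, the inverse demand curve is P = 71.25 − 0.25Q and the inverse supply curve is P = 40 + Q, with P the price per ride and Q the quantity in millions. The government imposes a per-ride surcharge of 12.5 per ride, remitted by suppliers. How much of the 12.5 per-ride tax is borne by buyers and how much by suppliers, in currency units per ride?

Rewrite in direct form: Qd = 285 − 4P and Qs = P − 40.
Without the tax, 285 − 4P = P − 40 gives 5P = 325, so P* = 65 and Q* = 25.
With the tax collected from suppliers, supply shifts: Qs = (P − 12.5) − 40.
Solving gives Q = 15 with buyers paying 67.5 and suppliers receiving 55 (the 12.5 wedge).
Burden on buyers: 2.5; on suppliers: 10. (They sum to 12.5.)
The less price-elastic side of the market bears the larger share of a per-unit tax.

Buyers bear 2.5 per ride; suppliers bear 10 per ride.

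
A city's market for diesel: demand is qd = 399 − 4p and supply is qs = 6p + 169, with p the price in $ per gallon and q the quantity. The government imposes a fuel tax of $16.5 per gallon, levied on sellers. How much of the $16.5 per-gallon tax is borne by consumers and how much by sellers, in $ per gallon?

Before the tax: set 399 − 4p = 6p + 169 → p* = $23, q* = 307.
With the tax collected from sellers, supply shifts: qs = 6(p − 16.5) + 169.
New equilibrium: consumers pay $32.9, sellers receive $16.4, q = 267.4. (Wedge: pb − ps = 16.5.)
Burden on consumers: $9.9; on sellers: $6.6. (They sum to $16.5.)
The less price-elastic side of the market bears the larger share of a per-unit tax.

Consumers bear $9.9 per gallon; sellers bear $6.6 per gallon.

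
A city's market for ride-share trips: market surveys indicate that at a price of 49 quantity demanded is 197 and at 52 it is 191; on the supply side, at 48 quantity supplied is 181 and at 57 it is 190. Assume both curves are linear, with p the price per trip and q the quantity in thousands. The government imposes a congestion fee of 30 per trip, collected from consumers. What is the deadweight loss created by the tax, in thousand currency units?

Deadweight loss = 300 thousand.

Demand slope: (191 − 197)/(52 − 49) = -2, so qd = 295 − 2p.
Supply slope: (190 − 181)/(57 − 48) = 1, so qs = p + 133.
Without the tax, 295 − 2p = p + 133 gives 3p = 162, so p* = 54 and q* = 187.
With the tax collected from consumers, demand (in seller-price terms) shifts: qd = 295 − 2(p + 30).
New equilibrium: consumers pay 64, producers receive 34, q = 167. (Wedge: pb − ps = 30.)
Quantity falls by |ΔQ| = |187 − 167| = 20.
DWL = ½ · t · |ΔQ| = ½ · 30 · 20 = 300.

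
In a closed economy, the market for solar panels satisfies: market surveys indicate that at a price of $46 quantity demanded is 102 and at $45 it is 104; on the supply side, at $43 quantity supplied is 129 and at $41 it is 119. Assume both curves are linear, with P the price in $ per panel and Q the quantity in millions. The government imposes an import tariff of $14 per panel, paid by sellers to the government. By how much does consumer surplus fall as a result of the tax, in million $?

Demand slope: (104 − 102)/(45 − 46) = -2, so Qd = 194 − 2P.
Supply slope: (119 − 129)/(41 − 43) = 5, so Qs = 5P − 86.
Without the tax, 194 − 2P = 5P − 86 gives 7P = 280, so P* = $40 and Q* = 114.
With the tax collected from sellers, supply shifts: Qs = 5(P − 14) − 86.
Solving gives Q = 94 with buyers paying $50 and sellers receiving $36 (the $14 wedge).
ΔCS is the trapezoid between Q = 94 and Q = 114 of height $10: ½ · (114 + 94) · 10 = $1040.

Consumer surplus falls by $1040 million.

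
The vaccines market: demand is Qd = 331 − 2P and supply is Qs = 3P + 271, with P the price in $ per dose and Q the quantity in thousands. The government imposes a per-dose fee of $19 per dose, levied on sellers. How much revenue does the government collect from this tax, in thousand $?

Tax revenue = $5399.8 thousand.

Before the tax: set 331 − 2P = 3P + 271 → P* = $12, Q* = 307.
With the tax collected from sellers, supply shifts: Qs = 3(P − 19) + 271.
Solving gives Q = 284.2 with consumers paying $23.4 and sellers receiving $4.4 (the $19 wedge).
Revenue = t · Q = 19 · 284.2 = $5399.8.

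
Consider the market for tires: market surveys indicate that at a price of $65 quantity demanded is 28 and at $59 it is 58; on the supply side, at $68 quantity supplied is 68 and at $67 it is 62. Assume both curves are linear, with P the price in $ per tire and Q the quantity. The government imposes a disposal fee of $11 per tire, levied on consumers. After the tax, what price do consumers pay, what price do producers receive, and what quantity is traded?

Consumers pay $69; producers receive $58; quantity = 8.

Demand slope: (58 − 28)/(59 − 65) = -5, so Qd = 353 − 5P.
Supply slope: (62 − 68)/(67 − 68) = 6, so Qs = 6P − 340.
Without the tax, 353 − 5P = 6P − 340 gives 11P = 693, so P* = $63 and Q* = 38.
With the tax collected from consumers, demand (in seller-price terms) shifts: Qd = 353 − 5(P + 11).
New equilibrium: consumers pay $69, producers receive $58, Q = 8. (Wedge: Pb − Ps = 11.)
The less price-elastic side of the market bears the larger share of a per-unit tax.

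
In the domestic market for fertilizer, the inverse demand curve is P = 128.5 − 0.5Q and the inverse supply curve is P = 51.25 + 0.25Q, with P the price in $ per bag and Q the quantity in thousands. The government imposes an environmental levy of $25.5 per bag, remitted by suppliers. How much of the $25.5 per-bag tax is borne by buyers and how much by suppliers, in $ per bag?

Buyers bear $17 per bag; suppliers bear $8.5 per bag.

Inverting to Q(P) form: Qd = 257 − 2P; Qs = 4P − 205.
Before the tax: set 257 − 2P = 4P − 205 → P* = $77, Q* = 103.
With the tax collected from suppliers, supply shifts: Qs = 4(P − 25.5) − 205.
New equilibrium: buyers pay $94, suppliers receive $68.5, Q = 69. (Wedge: Pb − Ps = 25.5.)
Burden on buyers: $17; on suppliers: $8.5. (They sum to $25.5.)
The less price-elastic side of the market bears the larger share of a per-unit tax.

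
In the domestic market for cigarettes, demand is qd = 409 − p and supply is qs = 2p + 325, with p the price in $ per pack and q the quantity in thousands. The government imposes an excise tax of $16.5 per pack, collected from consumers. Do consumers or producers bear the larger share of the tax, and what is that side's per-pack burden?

Consumers bear the larger share: $11 per pack.

Before the tax: set 409 − p = 2p + 325 → p* = $28, q* = 381.
With the tax collected from consumers, demand (in seller-price terms) shifts: qd = 409 − (p + 16.5).
Solving gives q = 370 with consumers paying $39 and producers receiving $22.5 (the $16.5 wedge).
Per-pack burden: consumers $11, producers $5.5.
Consumers take the larger share because demand is less price-elastic here (demand slope 1 vs supply slope 2).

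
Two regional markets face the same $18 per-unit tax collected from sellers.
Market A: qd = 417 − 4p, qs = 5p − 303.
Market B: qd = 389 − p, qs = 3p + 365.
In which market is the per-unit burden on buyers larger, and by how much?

Market A: pre-tax p* = $80, q* = 97; post-tax q = 57; per-unit burden on buyers = $10.
Market B: pre-tax p* = $6, q* = 383; post-tax q = 369.5; per-unit burden on buyers = $13.5.
Difference: $10 vs $13.5 → market B is larger by $3.5.

Market B, by $3.5.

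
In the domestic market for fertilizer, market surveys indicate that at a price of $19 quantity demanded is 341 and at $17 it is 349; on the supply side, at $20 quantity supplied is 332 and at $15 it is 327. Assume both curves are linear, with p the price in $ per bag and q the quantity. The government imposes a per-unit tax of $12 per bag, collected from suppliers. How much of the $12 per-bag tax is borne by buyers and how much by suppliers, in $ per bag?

Demand slope: (349 − 341)/(17 − 19) = -4, so qd = 417 − 4p.
Supply slope: (327 − 332)/(15 − 20) = 1, so qs = p + 312.
Before the tax: set 417 − 4p = p + 312 → p* = $21, q* = 333.
With the tax collected from suppliers, supply shifts: qs = (p − 12) + 312.
New equilibrium: buyers pay $23.4, suppliers receive $11.4, q = 323.4. (Wedge: pb − ps = 12.)
Burden on buyers: $2.4; on suppliers: $9.6. (They sum to $12.)

Buyers bear $2.4 per bag; suppliers bear $9.6 per bag.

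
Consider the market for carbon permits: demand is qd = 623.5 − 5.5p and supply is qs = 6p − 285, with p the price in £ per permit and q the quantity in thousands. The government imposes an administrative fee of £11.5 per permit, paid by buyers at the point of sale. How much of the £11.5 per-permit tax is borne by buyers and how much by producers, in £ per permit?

Buyers bear £6 per permit; producers bear £5.5 per permit.

Before the tax: set 623.5 − 5.5p = 6p − 285 → p* = £79, q* = 189.
With the tax collected from buyers, demand (in seller-price terms) shifts: qd = 623.5 − 5.5(p + 11.5).
Solving gives q = 156 with buyers paying £85 and producers receiving £73.5 (the £11.5 wedge).
Burden on buyers: £6; on producers: £5.5. (They sum to £11.5.)
The less price-elastic side of the market bears the larger share of a per-unit tax.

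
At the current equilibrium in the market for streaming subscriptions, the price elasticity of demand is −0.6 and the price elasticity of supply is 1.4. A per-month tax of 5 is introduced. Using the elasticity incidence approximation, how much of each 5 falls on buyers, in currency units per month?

Incidence ratio: buyers' share ≈ εs / (εs + |εd|) = 1.4 / (1.4 + 0.6) = 0.7.
So buyers bear ≈ 0.7 × 5 = 3.5; suppliers bear 1.5.

Buyers bear ≈ 3.5 per month.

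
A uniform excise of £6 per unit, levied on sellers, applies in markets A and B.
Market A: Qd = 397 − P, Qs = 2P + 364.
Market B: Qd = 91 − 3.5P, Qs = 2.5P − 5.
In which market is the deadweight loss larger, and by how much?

Market B, by £14.25.

Market A: pre-tax P* = £11, Q* = 386; post-tax Q = 382; deadweight loss = £12.
Market B: pre-tax P* = £16, Q* = 35; post-tax Q = 26.25; deadweight loss = £26.25.
Difference: £12 vs £26.25 → market B is larger by £14.25.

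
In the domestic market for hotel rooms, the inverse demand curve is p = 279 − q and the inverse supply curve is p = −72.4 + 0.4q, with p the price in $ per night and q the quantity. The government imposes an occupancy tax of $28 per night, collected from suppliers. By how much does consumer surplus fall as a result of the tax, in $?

Inverting to q(p) form: qd = 279 − p; qs = 2.5p + 181.
Without the tax, 279 − p = 2.5p + 181 gives 3.5p = 98, so p* = $28 and q* = 251.
With the tax collected from suppliers, supply shifts: qs = 2.5(p − 28) + 181.
Solving gives q = 231 with buyers paying $48 and suppliers receiving $20 (the $28 wedge).
ΔCS is the trapezoid between Q = 231 and Q = 251 of height $20: ½ · (251 + 231) · 20 = $4820.

Consumer surplus falls by $4820.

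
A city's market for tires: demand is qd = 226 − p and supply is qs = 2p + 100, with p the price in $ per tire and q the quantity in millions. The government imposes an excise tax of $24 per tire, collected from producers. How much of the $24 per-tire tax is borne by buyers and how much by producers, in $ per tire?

Buyers bear $16 per tire; producers bear $8 per tire.

Before the tax: set 226 − p = 2p + 100 → p* = $42, q* = 184.
With the tax collected from producers, supply shifts: qs = 2(p − 24) + 100.
Solving gives q = 168 with buyers paying $58 and producers receiving $34 (the $24 wedge).
Burden on buyers: $16; on producers: $8. (They sum to $24.)
The less price-elastic side of the market bears the larger share of a per-unit tax.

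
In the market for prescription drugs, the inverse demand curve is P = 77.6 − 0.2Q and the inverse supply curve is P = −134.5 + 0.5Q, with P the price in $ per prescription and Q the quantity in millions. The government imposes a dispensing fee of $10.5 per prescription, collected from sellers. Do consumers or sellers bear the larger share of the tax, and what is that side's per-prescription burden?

Rewrite in direct form: Qd = 388 − 5P and Qs = 2P + 269.
Before the tax: set 388 − 5P = 2P + 269 → P* = $17, Q* = 303.
With the tax collected from sellers, supply shifts: Qs = 2(P − 10.5) + 269.
New equilibrium: consumers pay $20, sellers receive $9.5, Q = 288. (Wedge: Pb − Ps = 10.5.)
Per-prescription burden: consumers $3, sellers $7.5.
Sellers take the larger share because supply is less price-elastic here (demand slope 5 vs supply slope 2).
The less price-elastic side of the market bears the larger share of a per-unit tax.

Sellers bear the larger share: $7.5 per prescription.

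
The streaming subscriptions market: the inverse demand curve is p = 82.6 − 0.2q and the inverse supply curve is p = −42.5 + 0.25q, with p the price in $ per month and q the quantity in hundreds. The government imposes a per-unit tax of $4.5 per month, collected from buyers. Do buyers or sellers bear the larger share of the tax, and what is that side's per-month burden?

Sellers bear the larger share: $2.5 per month.

Inverting to q(p) form: qd = 413 − 5p; qs = 4p + 170.
Without the tax, 413 − 5p = 4p + 170 gives 9p = 243, so p* = $27 and q* = 278.
With the tax collected from buyers, demand (in seller-price terms) shifts: qd = 413 − 5(p + 4.5).
Solving gives q = 268 with buyers paying $29 and sellers receiving $24.5 (the $4.5 wedge).
Per-month burden: buyers $2, sellers $2.5.
Sellers take the larger share because supply is less price-elastic here (demand slope 5 vs supply slope 4).
The less price-elastic side of the market bears the larger share of a per-unit tax.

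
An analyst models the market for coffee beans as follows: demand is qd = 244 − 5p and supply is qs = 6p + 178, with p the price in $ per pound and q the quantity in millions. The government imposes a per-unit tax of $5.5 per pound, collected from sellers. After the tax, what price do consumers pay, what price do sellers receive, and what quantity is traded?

Consumers pay $9; sellers receive $3.5; quantity = 199.

Before the tax: set 244 − 5p = 6p + 178 → p* = $6, q* = 214.
With the tax collected from sellers, supply shifts: qs = 6(p − 5.5) + 178.
Solving gives q = 199 with consumers paying $9 and sellers receiving $3.5 (the $5.5 wedge).
The less price-elastic side of the market bears the larger share of a per-unit tax.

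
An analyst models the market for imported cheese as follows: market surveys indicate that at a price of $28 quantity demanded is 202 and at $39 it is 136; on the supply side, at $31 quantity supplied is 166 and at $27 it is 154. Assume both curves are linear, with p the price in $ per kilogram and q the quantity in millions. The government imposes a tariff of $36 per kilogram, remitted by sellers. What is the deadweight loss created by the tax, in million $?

Deadweight loss = $1296 million.

Demand slope: (136 − 202)/(39 − 28) = -6, so qd = 370 − 6p.
Supply slope: (154 − 166)/(27 − 31) = 3, so qs = 3p + 73.
Without the tax, 370 − 6p = 3p + 73 gives 9p = 297, so p* = $33 and q* = 172.
With the tax collected from sellers, supply shifts: qs = 3(p − 36) + 73.
New equilibrium: consumers pay $45, sellers receive $9, q = 100. (Wedge: pb − ps = 36.)
Quantity falls by |ΔQ| = |172 − 100| = 72.
DWL = ½ · t · |ΔQ| = ½ · 36 · 72 = $1296.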